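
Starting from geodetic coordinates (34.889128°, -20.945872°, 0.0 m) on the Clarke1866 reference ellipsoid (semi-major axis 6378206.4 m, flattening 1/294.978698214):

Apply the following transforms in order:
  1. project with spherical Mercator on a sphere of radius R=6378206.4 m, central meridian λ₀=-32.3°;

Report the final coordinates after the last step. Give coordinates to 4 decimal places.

start: φ=34.889128°, λ=-20.945872°, h=0.000 m
→ merc (R=6378206.4, λ₀=-32.3°): E=1263949.5001, N=4148869.4142

E=1263949.5001 m, N=4148869.4142 m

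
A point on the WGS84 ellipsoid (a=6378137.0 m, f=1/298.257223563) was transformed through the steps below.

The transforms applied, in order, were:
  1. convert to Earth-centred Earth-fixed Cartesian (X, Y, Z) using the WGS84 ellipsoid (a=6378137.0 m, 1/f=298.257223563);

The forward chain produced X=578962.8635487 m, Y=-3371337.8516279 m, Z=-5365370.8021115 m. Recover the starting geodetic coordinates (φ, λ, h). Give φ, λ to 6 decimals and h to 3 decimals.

start: X=578962.8635, Y=-3371337.8516, Z=-5365370.8021 m
→ geod (Bowring, a=6378137.000): φ=-57.65467200°, λ=-80.25559500°, h=132.9810 m

φ=-57.654672°, λ=-80.255595°, h=132.981 m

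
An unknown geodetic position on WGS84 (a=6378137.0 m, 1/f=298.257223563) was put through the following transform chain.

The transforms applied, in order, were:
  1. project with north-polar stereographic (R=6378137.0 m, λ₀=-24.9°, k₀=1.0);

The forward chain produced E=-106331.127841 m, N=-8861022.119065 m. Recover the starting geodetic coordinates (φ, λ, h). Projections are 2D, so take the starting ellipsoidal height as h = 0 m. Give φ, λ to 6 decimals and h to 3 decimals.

φ=20.425331°, λ=-25.587509°, h=0.000 m

start: E=-106331.1278, N=-8861022.1191 m
→ stereo⁻¹: φ=20.42533100°, λ=-25.58750900°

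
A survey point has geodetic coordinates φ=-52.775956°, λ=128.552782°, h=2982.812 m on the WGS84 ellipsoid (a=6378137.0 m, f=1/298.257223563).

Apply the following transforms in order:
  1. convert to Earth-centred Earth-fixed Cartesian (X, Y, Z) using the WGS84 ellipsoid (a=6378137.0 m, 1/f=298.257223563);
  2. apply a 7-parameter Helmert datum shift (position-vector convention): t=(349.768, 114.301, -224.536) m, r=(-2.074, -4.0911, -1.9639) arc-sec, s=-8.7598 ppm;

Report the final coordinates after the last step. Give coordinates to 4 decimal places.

start: φ=-52.775956°, λ=128.552782°, h=2982.812 m
→ ECEF (a=6378137.000, f=1/298.257223563): X=-2410902.8220, Y=3025195.6948, Z=-5057874.9708
→ Helmert 7p (PV): X=-2410402.8134, Y=3025255.5937, Z=-5058133.4370

X=-2410402.8134 m, Y=3025255.5937 m, Z=-5058133.4370 m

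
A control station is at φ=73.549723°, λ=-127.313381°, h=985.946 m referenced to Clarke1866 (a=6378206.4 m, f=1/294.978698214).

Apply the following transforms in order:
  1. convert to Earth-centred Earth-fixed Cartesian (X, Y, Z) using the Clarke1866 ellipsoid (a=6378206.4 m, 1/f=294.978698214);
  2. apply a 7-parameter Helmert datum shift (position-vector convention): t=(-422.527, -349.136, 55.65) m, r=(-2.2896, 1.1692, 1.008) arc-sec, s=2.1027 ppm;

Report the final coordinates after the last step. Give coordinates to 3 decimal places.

X=-1098848.847 m, Y=-1441533.713 m, Z=6095753.588 m

start: φ=73.549723°, λ=-127.313381°, h=985.946 m
→ ECEF (a=6378206.400, f=1/294.978698214): X=-1098465.6062, Y=-1441243.8421, Z=6095662.8960
→ Helmert 7p (PV): X=-1098848.8467, Y=-1441533.7129, Z=6095753.5882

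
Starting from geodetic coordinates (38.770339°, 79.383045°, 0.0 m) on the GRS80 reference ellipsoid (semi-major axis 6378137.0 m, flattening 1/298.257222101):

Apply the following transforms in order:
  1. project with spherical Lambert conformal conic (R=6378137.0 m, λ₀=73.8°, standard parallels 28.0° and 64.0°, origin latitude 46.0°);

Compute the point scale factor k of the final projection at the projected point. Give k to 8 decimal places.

start: φ=38.770339°, λ=79.383045°, h=0.000 m
→ into lcc (λ₀=73.8°): φ=38.77033900°, λ−λ₀=5.58304500°
scale k = 0.95997323

0.95997323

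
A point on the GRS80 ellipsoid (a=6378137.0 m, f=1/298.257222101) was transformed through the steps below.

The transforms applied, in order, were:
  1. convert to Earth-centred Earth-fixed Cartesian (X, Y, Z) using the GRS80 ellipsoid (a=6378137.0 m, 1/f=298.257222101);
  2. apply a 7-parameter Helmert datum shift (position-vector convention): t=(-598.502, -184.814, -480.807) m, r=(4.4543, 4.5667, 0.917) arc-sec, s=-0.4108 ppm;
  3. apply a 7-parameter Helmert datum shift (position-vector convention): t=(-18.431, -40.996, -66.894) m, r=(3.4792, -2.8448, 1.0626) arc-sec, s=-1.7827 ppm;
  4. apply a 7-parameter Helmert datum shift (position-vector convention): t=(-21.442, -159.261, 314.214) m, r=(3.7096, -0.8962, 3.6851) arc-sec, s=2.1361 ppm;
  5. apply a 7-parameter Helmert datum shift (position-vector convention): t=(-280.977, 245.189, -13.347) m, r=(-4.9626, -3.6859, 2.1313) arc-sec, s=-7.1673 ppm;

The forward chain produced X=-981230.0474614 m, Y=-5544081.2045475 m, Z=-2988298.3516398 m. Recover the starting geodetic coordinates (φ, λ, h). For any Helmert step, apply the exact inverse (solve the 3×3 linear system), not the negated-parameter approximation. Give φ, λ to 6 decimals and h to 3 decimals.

start: X=-981230.0475, Y=-5544081.2045, Z=-2988298.3516 m
→ Helmert⁻¹: X=-981066.7918, Y=-5544284.0949, Z=-2988422.2833
→ Helmert⁻¹: X=-981155.2905, Y=-5544149.2114, Z=-2988626.1404
→ Helmert⁻¹: X=-981208.3868, Y=-5544163.4523, Z=-2988457.5244
→ Helmert⁻¹: X=-980568.7834, Y=-5544041.0798, Z=-2987879.9308
→ geod (Bowring, a=6378137.000): φ=-28.11447200°, λ=-100.03011400°, h=381.3120 m

φ=-28.114472°, λ=-100.030114°, h=381.312 m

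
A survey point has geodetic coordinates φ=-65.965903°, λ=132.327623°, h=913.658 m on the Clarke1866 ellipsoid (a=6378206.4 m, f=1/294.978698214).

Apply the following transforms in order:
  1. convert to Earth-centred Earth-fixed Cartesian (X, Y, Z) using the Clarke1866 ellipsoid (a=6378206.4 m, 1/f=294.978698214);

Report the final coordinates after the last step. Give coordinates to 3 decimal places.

X=-1754431.925 m, Y=1926229.094 m, Z=-5803044.525 m

start: φ=-65.965903°, λ=132.327623°, h=913.658 m
→ ECEF (a=6378206.400, f=1/294.978698214): X=-1754431.9246, Y=1926229.0940, Z=-5803044.5248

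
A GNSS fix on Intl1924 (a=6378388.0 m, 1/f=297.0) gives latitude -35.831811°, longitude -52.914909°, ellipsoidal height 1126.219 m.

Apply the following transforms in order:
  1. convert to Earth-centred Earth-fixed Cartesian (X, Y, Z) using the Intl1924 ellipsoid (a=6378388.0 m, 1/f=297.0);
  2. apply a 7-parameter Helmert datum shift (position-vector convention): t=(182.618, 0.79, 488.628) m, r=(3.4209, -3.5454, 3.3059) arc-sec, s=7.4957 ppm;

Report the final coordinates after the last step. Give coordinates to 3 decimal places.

X=3122725.158 m, Y=-4130690.686 m, Z=-3713349.621 m

start: φ=-35.831811°, λ=-52.914909°, h=1126.219 m
→ ECEF (a=6378388.000, f=1/297.0): X=3122389.0941, Y=-4130772.1511, Z=-3713795.5720
→ Helmert 7p (PV): X=3122725.1582, Y=-4130690.6861, Z=-3713349.6210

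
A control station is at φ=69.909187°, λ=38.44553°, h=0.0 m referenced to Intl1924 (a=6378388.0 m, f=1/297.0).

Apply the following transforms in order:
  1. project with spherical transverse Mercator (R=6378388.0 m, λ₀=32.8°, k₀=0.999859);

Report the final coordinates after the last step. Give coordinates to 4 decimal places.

E=215591.9117 m, N=7791449.1429 m

start: φ=69.909187°, λ=38.445530°, h=0.000 m
→ tm (R=6378388.0, λ₀=32.8°): E=215591.9117, N=7791449.1429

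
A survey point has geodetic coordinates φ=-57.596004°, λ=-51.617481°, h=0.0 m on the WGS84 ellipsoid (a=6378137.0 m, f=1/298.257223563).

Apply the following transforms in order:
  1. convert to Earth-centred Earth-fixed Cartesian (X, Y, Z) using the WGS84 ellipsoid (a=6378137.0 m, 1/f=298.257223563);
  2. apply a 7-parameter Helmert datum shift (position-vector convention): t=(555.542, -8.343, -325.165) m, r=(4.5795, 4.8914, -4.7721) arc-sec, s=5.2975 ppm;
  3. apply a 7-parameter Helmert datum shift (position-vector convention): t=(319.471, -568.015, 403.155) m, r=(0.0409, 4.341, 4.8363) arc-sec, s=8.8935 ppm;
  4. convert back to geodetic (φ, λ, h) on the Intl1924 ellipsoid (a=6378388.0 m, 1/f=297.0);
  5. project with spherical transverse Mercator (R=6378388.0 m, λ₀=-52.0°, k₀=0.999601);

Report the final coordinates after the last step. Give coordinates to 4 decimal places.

start: φ=-57.596004°, λ=-51.617481°, h=0.000 m
→ ECEF (a=6378137.000, f=1/298.257223563): X=2127317.9007, Y=-2685690.0904, Z=-5361759.8480
→ Helmert 7p (PV): X=2127695.4259, Y=-2685642.8357, Z=-5362223.4929
→ Helmert 7p (PV): X=2127983.9374, Y=-2686183.7836, Z=-5361913.3387
→ geod (Bowring, a=6378388.000): φ=-57.59141752°, λ=-51.61387706°, h=372.6826 m
→ tm (R=6378388.0, λ₀=-52.0°): E=23028.5243, N=-6408806.9692

E=23028.5243 m, N=-6408806.9692 m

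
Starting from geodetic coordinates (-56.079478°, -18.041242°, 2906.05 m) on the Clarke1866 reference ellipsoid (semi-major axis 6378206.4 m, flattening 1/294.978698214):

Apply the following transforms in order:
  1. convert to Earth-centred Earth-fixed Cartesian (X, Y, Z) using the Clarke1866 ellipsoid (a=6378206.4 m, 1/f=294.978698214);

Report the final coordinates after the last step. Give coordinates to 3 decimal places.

X=3393768.272 m, Y=-1105403.552 m, Z=-5271595.751 m

start: φ=-56.079478°, λ=-18.041242°, h=2906.050 m
→ ECEF (a=6378206.400, f=1/294.978698214): X=3393768.2721, Y=-1105403.5522, Z=-5271595.7505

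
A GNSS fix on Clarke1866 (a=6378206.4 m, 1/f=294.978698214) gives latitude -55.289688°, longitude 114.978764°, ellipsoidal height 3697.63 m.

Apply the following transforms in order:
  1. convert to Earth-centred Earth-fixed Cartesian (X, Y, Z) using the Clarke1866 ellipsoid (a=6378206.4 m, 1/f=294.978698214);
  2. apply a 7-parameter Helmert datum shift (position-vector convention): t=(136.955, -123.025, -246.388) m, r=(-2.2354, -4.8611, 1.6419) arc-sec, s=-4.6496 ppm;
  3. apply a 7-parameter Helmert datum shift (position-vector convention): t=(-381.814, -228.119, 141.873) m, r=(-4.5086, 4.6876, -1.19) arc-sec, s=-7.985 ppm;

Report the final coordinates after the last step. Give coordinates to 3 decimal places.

start: φ=-55.289688°, λ=114.978764°, h=3697.630 m
→ ECEF (a=6378206.400, f=1/294.978698214): X=-1538106.8707, Y=3301675.2003, Z=-5222652.0812
→ Helmert 7p (PV): X=-1537865.9627, Y=3301467.9799, Z=-5222946.2166
→ Helmert 7p (PV): X=-1538335.1463, Y=3301108.2072, Z=-5222799.8529

X=-1538335.146 m, Y=3301108.207 m, Z=-5222799.853 m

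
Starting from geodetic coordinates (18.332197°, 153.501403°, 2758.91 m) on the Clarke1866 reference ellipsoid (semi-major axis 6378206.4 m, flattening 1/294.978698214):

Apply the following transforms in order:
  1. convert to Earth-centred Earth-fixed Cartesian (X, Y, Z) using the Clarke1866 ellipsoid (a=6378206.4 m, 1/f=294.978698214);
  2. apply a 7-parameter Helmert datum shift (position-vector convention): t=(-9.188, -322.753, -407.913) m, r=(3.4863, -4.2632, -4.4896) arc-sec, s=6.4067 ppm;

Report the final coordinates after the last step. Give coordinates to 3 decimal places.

X=-5422636.053 m, Y=2703226.595 m, Z=1993606.280 m

start: φ=18.332197°, λ=153.501403°, h=2758.910 m
→ ECEF (a=6378206.400, f=1/294.978698214): X=-5422609.7530, Y=2703447.7015, Z=1994067.8023
→ Helmert 7p (PV): X=-5422636.0527, Y=2703226.5950, Z=1993606.2804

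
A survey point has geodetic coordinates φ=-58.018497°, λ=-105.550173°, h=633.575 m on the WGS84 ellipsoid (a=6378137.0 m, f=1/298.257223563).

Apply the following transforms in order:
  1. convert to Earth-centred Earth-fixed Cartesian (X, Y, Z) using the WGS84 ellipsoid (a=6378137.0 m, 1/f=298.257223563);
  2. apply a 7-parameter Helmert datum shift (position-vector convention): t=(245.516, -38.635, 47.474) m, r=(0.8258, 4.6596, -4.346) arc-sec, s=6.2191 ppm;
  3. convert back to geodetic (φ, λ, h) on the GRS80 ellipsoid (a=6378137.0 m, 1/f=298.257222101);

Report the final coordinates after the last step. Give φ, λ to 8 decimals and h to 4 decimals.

start: φ=-58.018497°, λ=-105.550173°, h=633.575 m
→ ECEF (a=6378137.000, f=1/298.257223563): X=-907900.7334, Y=-3262686.9370, Z=-5387366.5679
→ Helmert 7p (PV): X=-907851.3124, Y=-3262705.1645, Z=-5387345.1511
→ geod (Bowring, a=6378137.000): φ=-58.01836233°, λ=-105.54928483°, h=617.6926 m

φ=-58.01836233°, λ=-105.54928483°, h=617.6926 m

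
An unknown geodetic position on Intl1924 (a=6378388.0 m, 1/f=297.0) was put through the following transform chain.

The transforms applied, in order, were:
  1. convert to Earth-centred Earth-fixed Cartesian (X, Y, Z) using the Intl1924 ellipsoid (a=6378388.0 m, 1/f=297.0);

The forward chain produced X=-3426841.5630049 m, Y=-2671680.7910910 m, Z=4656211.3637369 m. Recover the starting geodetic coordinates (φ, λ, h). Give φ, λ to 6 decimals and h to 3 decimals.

start: X=-3426841.5630, Y=-2671680.7911, Z=4656211.3637 m
→ geod (Bowring, a=6378388.000): φ=47.17126700°, λ=-142.05882400°, h=1903.3390 m

φ=47.171267°, λ=-142.058824°, h=1903.339 m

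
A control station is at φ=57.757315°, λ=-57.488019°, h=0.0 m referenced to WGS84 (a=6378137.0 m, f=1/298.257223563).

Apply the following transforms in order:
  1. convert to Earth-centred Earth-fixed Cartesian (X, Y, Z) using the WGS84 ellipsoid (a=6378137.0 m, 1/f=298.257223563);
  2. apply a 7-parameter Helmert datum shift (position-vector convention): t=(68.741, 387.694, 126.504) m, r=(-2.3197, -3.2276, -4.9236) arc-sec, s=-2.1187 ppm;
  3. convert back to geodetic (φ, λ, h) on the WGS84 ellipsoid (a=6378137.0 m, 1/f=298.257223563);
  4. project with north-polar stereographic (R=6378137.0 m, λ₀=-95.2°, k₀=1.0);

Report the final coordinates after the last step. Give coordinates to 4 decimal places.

start: φ=57.757315°, λ=-57.488019°, h=0.000 m
→ ECEF (a=6378137.000, f=1/298.257223563): X=1833306.3300, Y=-2876387.0187, Z=5371365.9467
→ Helmert 7p (PV): X=1833218.4766, Y=-2875976.5845, Z=5371542.1060
→ geod (Bowring, a=6378137.000): φ=57.76114590°, λ=-57.48555764°, h=-60.8331 m
→ stereo (R=6378137.0, λ₀=-95.2°): E=2255187.9061, N=-2916352.6018

E=2255187.9061 m, N=-2916352.6018 m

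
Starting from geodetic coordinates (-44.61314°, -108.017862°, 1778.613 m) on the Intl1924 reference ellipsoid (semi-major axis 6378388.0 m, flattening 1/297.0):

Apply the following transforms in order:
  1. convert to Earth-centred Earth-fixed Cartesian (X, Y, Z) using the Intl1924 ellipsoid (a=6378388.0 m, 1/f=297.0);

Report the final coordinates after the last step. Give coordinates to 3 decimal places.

start: φ=-44.613140°, λ=-108.017862°, h=1778.613 m
→ ECEF (a=6378388.000, f=1/297.0): X=-1407179.6285, Y=-4326263.9665, Z=-4458175.6026

X=-1407179.629 m, Y=-4326263.966 m, Z=-4458175.603 m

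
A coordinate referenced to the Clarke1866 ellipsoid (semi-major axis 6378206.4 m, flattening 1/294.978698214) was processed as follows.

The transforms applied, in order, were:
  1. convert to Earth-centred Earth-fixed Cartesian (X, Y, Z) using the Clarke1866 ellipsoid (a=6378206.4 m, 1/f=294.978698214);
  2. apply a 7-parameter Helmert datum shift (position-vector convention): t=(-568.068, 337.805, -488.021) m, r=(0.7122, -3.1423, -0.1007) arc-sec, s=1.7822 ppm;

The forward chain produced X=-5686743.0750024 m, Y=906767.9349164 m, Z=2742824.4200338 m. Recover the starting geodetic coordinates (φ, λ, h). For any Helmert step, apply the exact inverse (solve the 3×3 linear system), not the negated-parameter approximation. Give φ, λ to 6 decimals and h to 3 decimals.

φ=25.627048°, λ=170.942586°, h=3884.003 m

start: X=-5686743.0750, Y=906767.9349, Z=2742824.4200 m
→ Helmert⁻¹: X=-5686123.5220, Y=906435.2110, Z=2743391.0462
→ geod (Bowring, a=6378206.400): φ=25.62704800°, λ=170.94258600°, h=3884.0030 m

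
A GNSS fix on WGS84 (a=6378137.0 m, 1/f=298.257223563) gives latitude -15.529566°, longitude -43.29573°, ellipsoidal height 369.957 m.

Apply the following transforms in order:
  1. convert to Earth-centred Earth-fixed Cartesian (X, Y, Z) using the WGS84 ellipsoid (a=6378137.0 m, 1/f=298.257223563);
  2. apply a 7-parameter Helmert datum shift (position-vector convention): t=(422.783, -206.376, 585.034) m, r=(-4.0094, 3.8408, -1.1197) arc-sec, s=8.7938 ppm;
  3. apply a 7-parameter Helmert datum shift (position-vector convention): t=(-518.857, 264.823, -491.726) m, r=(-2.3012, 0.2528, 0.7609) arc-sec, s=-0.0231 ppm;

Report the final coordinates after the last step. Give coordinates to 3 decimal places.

X=4473921.442 m, Y=-4215511.221 m, Z=-1696610.202 m

start: φ=-15.529566°, λ=-43.295730°, h=369.957 m
→ ECEF (a=6378137.000, f=1/298.257223563): X=4474019.2810, Y=-4215473.0093, Z=-1696728.8097
→ Helmert 7p (PV): X=4474426.9293, Y=-4215773.7241, Z=-1696160.0650
→ Helmert 7p (PV): X=4473921.4419, Y=-4215511.2211, Z=-1696610.2023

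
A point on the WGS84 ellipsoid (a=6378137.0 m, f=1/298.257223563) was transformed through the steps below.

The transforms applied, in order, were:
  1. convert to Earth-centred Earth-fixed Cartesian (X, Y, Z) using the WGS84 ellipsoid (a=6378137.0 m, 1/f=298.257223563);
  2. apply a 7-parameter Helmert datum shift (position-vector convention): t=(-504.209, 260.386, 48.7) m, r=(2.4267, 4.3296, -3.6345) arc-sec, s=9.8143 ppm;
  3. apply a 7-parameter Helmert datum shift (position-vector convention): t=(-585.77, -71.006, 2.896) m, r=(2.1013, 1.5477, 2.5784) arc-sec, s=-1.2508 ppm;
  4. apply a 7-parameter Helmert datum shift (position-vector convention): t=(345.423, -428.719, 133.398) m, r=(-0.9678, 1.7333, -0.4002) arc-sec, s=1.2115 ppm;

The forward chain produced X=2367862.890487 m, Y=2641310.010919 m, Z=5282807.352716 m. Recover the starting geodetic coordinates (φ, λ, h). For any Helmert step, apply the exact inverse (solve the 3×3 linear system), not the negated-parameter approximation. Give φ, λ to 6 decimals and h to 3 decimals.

φ=56.292066°, λ=48.121992°, h=65.083 m

start: X=2367862.8905, Y=2641310.0109, Z=5282807.3527 m
→ Helmert⁻¹: X=2367465.0817, Y=2641715.3363, Z=5282699.8442
→ Helmert⁻¹: X=2368047.1990, Y=2641813.8619, Z=5282694.4112
→ Helmert⁻¹: X=2368370.7309, Y=2641631.4330, Z=5282612.5008
→ geod (Bowring, a=6378137.000): φ=56.29206600°, λ=48.12199200°, h=65.0830 m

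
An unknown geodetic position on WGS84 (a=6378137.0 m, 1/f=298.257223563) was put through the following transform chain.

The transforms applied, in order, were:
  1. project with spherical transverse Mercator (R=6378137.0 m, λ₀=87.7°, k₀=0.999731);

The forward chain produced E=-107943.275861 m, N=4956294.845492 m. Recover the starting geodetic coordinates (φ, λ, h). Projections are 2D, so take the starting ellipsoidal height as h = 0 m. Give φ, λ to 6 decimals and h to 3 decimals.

start: E=-107943.2759, N=4956294.8455 m
→ tm⁻¹: φ=44.52705800°, λ=86.33949500°

φ=44.527058°, λ=86.339495°, h=0.000 m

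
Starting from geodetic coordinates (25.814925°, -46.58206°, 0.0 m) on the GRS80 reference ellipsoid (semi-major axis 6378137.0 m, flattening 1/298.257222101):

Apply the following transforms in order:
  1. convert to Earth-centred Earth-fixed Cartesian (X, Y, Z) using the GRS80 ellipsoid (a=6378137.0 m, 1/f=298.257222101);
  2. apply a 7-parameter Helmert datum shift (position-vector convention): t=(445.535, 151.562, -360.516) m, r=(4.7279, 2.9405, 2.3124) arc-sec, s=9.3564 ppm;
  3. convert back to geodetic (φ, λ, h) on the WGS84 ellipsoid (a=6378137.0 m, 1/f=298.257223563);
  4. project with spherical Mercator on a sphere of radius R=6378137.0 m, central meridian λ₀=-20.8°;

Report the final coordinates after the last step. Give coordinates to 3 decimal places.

E=-2869515.952 m, N=2975530.685 m

start: φ=25.814925°, λ=-46.582060°, h=0.000 m
→ ECEF (a=6378137.000, f=1/298.257222101): X=3948817.6843, Y=-4173139.4441, Z=2760618.7450
→ Helmert 7p (PV): X=3949386.3064, Y=-4173045.9359, Z=2760132.1083
→ geod (Bowring, a=6378137.000): φ=25.80970149°, λ=-46.57730038°, h=78.8087 m
→ merc (R=6378137.0, λ₀=-20.8°): E=-2869515.9519, N=2975530.6846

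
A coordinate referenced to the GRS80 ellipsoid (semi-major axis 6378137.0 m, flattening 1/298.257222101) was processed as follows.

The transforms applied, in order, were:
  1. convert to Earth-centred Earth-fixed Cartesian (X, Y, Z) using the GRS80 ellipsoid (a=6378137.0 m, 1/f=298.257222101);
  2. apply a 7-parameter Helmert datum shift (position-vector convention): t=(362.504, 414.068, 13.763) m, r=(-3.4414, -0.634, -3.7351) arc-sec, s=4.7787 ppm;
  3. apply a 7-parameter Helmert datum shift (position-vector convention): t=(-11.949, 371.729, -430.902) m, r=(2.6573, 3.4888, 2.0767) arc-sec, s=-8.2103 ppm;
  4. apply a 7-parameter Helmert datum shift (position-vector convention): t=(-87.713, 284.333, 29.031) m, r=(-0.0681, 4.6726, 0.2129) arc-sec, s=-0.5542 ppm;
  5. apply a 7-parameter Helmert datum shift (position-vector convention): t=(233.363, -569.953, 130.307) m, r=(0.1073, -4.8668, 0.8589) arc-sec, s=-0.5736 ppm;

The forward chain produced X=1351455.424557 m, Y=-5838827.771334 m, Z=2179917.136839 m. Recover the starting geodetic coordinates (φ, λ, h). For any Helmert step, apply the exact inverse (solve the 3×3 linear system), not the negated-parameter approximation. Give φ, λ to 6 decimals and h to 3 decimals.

φ=20.112856°, λ=-76.973624°, h=2176.354 m

start: X=1351455.4246, Y=-5838827.7713, Z=2179917.1368 m
→ Helmert⁻¹: X=1351249.9569, Y=-5838265.6599, Z=2179759.2346
→ Helmert⁻¹: X=1351283.0135, Y=-5838555.3431, Z=2179760.0952
→ Helmert⁻¹: X=1351210.3916, Y=-5838960.5272, Z=2180306.9750
→ Helmert⁻¹: X=1350953.8743, Y=-5839358.6022, Z=2180181.2146
→ geod (Bowring, a=6378137.000): φ=20.11285600°, λ=-76.97362400°, h=2176.3540 m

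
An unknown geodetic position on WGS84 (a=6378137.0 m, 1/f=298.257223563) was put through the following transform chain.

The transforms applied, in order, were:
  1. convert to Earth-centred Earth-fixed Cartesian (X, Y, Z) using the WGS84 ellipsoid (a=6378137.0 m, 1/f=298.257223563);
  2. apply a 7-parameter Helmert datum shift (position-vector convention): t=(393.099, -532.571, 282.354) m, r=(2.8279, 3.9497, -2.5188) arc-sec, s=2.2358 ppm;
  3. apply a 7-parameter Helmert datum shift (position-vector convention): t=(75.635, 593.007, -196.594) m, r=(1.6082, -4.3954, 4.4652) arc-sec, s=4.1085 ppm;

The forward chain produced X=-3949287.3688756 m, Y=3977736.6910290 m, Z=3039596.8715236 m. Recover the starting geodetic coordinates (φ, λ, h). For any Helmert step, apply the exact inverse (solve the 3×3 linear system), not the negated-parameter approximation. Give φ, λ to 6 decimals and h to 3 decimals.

start: X=-3949287.3689, Y=3977736.6910, Z=3039596.8715 m
→ Helmert⁻¹: X=-3949195.9018, Y=3977236.5367, Z=3039834.1224
→ Helmert⁻¹: X=-3949686.9454, Y=3977753.6532, Z=3039414.8060
→ geod (Bowring, a=6378137.000): φ=28.62855900°, λ=134.79714800°, h=3306.4690 m

φ=28.628559°, λ=134.797148°, h=3306.469 m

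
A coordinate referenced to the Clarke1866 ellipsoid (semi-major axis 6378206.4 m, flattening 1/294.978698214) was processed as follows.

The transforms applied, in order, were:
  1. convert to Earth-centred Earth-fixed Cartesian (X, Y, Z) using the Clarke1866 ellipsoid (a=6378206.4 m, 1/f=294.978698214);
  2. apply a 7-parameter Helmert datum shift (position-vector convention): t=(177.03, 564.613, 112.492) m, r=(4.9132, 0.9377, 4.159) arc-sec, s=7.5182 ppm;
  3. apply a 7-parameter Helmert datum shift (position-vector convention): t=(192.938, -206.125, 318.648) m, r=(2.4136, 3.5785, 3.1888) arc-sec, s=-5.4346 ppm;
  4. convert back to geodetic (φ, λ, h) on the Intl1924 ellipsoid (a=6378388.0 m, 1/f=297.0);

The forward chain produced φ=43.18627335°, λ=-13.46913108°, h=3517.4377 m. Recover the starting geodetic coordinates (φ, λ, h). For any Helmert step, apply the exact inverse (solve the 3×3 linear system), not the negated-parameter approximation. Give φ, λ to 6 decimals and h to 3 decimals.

start: φ=43.186273°, λ=-13.469131°, h=3517.438 m
→ ECEF (a=6378388.000, f=1/297.0): X=4532407.3450, Y=-1085552.4197, Z=4345096.6992
→ Helmert⁻¹: X=4532146.8786, Y=-1085371.4173, Z=4344892.9924
→ Helmert⁻¹: X=4531894.1290, Y=-1085915.7521, Z=4344794.3045
→ geod (Bowring, a=6378206.400): φ=43.18815700°, λ=-13.47494500°, h=3258.4160 m

φ=43.188157°, λ=-13.474945°, h=3258.416 m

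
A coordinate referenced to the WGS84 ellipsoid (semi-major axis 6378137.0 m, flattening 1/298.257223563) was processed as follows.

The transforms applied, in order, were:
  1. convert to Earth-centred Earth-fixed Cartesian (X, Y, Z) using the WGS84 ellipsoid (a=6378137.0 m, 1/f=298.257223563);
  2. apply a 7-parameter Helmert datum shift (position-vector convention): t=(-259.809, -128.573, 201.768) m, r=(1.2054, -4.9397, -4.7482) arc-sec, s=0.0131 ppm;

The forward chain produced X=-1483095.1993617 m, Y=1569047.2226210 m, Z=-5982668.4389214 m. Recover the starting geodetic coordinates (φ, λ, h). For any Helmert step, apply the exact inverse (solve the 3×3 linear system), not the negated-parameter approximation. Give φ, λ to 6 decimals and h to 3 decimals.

start: X=-1483095.1994, Y=1569047.2226, Z=-5982668.4389 m
→ Helmert⁻¹: X=-1483014.7708, Y=1569106.6728, Z=-5982843.7826
→ geod (Bowring, a=6378137.000): φ=-70.27949900°, λ=133.38427300°, h=1285.8410 m

φ=-70.279499°, λ=133.384273°, h=1285.841 m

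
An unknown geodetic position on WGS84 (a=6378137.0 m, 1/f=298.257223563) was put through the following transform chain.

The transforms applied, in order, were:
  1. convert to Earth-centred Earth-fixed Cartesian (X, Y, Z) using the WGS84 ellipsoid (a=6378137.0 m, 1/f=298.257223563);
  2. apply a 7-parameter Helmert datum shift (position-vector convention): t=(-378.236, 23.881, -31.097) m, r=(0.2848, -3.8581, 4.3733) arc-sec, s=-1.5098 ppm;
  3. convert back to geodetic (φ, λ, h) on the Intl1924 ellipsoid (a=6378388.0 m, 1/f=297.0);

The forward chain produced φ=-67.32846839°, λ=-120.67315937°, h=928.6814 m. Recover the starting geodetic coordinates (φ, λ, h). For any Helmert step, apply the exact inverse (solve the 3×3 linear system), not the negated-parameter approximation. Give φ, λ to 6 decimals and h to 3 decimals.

start: φ=-67.328468°, λ=-120.673159°, h=928.681 m
→ ECEF (a=6378388.000, f=1/297.0): X=-1257984.4354, Y=-2120949.9398, Z=-5863621.6001
→ Helmert⁻¹: X=-1257762.7433, Y=-2120958.4516, Z=-5863572.9015
→ geod (Bowring, a=6378137.000): φ=-67.32859100°, λ=-120.66862800°, h=1016.2240 m

φ=-67.328591°, λ=-120.668628°, h=1016.224 m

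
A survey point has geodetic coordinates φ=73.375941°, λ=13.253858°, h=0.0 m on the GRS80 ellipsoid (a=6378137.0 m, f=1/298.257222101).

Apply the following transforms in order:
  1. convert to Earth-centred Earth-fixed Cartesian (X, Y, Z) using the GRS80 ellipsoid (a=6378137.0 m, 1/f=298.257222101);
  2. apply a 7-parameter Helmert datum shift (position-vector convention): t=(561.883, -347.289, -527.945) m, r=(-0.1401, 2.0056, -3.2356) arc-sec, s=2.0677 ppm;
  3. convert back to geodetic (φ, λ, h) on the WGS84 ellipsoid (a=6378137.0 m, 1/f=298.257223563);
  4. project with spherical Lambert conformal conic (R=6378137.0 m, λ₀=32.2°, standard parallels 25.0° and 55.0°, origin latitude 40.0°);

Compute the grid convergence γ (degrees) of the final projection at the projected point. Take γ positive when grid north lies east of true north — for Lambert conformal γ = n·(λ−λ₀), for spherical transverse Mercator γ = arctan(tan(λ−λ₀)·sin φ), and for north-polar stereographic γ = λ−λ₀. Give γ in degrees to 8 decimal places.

-12.33346972

start: φ=73.375941°, λ=13.253858°, h=0.000 m
→ ECEF (a=6378137.000, f=1/298.257222101): X=1781605.9985, Y=419639.1434, Z=6089376.8700
→ Helmert 7p (PV): X=1782237.3577, Y=419268.9107, Z=6088843.9076
→ geod (Bowring, a=6378137.000): φ=73.37002620°, λ=13.23805079°, h=-359.1010 m
→ into lcc (λ₀=32.2°): φ=73.37002620°, λ−λ₀=-18.96194921°
convergence γ = -12.33346972°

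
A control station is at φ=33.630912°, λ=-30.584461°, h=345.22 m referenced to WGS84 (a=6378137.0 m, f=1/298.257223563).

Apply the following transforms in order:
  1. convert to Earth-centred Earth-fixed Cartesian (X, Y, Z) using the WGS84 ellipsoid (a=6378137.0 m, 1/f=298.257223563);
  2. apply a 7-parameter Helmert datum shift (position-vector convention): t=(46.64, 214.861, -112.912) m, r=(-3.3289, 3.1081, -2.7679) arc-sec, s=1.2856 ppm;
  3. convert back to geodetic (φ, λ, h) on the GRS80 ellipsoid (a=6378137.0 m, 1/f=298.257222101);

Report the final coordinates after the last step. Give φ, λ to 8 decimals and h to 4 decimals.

φ=33.63013608°, λ=-30.58216440°, h=233.1930 m

start: φ=33.630912°, λ=-30.584461°, h=345.220 m
→ ECEF (a=6378137.000, f=1/298.257223563): X=4576721.6122, Y=-2704990.5219, Z=3512624.3803
→ Helmert 7p (PV): X=4576790.7673, Y=-2704783.8641, Z=3512490.6755
→ geod (Bowring, a=6378137.000): φ=33.63013608°, λ=-30.58216440°, h=233.1930 m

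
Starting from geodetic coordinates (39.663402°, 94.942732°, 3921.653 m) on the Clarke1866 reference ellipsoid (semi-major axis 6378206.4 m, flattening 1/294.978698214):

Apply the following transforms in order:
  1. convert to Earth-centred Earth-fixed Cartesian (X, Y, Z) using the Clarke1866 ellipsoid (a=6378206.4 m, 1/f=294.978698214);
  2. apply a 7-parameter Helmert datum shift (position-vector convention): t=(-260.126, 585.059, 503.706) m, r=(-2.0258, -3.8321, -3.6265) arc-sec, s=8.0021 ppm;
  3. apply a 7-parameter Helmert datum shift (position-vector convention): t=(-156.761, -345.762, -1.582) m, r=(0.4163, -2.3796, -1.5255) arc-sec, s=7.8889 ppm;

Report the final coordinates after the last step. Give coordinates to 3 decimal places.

X=-424312.538 m, Y=4901857.476 m, Z=4052107.119 m

start: φ=39.663402°, λ=94.942732°, h=3921.653 m
→ ECEF (a=6378206.400, f=1/294.978698214): X=-423889.3255, Y=4901498.0804, Z=4051591.6215
→ Helmert 7p (PV): X=-424141.9391, Y=4902169.6069, Z=4052071.7337
→ Helmert 7p (PV): X=-424312.5378, Y=4901857.4763, Z=4052107.1189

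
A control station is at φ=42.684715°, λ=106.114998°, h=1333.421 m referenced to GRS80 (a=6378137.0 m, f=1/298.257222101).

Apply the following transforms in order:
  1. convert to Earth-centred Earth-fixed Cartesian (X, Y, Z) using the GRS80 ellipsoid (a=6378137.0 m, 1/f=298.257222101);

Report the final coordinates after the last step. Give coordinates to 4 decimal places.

X=-1303658.7291 m, Y=4512198.2336 m, Z=4302724.5839 m

start: φ=42.684715°, λ=106.114998°, h=1333.421 m
→ ECEF (a=6378137.000, f=1/298.257222101): X=-1303658.7291, Y=4512198.2336, Z=4302724.5839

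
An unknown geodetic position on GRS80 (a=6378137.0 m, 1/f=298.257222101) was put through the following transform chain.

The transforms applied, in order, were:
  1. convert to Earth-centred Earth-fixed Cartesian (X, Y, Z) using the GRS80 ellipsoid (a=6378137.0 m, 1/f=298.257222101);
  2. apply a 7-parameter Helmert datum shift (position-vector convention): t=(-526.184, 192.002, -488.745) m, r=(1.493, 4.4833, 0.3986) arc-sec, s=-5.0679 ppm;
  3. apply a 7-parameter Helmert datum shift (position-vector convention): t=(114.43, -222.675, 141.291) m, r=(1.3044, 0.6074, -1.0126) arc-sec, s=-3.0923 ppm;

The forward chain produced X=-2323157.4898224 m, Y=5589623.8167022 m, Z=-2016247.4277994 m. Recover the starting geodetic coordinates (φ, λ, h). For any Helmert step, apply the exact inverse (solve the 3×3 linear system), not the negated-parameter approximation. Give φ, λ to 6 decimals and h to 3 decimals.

start: X=-2323157.4898, Y=5589623.8167, Z=-2016247.4278 m
→ Helmert⁻¹: X=-2323300.6079, Y=5589839.6199, Z=-2016437.1453
→ Helmert⁻¹: X=-2322731.5736, Y=5589665.8417, Z=-2016049.5626
→ geod (Bowring, a=6378137.000): φ=-18.53664000°, λ=112.56485500°, h=3969.0210 m

φ=-18.536640°, λ=112.564855°, h=3969.021 m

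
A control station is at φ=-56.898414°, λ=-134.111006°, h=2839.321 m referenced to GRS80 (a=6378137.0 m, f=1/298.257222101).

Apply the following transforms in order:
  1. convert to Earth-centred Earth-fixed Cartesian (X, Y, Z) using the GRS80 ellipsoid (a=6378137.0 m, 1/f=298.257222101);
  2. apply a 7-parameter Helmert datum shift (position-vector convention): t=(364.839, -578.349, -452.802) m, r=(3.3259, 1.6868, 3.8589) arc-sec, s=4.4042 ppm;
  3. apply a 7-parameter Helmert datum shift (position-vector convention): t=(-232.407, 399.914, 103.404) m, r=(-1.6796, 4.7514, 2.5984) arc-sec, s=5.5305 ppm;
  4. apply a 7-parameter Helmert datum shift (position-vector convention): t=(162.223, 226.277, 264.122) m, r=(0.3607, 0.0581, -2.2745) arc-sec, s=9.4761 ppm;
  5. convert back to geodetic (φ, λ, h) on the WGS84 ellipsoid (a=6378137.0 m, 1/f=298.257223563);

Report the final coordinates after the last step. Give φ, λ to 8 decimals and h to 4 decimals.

start: φ=-56.898414°, λ=-134.111006°, h=2839.321 m
→ ECEF (a=6378137.000, f=1/298.257222101): X=-2431320.7585, Y=-2507964.2243, Z=-5322108.9662
→ Helmert 7p (PV): X=-2430963.2307, Y=-2508513.2891, Z=-5322605.7644
→ Helmert 7p (PV): X=-2431300.0905, Y=-2508201.2142, Z=-5322455.3717
→ Helmert 7p (PV): X=-2431190.0643, Y=-2507962.5872, Z=-5322245.3872
→ geod (Bowring, a=6378137.000): φ=-56.89977558°, λ=-134.10948544°, h=2903.2810 m

φ=-56.89977558°, λ=-134.10948544°, h=2903.2810 m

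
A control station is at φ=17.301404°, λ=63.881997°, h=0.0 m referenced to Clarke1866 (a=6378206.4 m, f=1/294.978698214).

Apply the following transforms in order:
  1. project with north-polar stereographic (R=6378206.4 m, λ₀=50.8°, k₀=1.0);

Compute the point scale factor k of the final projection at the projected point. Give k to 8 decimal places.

start: φ=17.301404°, λ=63.881997°, h=0.000 m
→ into stereo (λ₀=50.8°): φ=17.30140400°, λ−λ₀=13.08199700°
scale k = 1.54154668

1.54154668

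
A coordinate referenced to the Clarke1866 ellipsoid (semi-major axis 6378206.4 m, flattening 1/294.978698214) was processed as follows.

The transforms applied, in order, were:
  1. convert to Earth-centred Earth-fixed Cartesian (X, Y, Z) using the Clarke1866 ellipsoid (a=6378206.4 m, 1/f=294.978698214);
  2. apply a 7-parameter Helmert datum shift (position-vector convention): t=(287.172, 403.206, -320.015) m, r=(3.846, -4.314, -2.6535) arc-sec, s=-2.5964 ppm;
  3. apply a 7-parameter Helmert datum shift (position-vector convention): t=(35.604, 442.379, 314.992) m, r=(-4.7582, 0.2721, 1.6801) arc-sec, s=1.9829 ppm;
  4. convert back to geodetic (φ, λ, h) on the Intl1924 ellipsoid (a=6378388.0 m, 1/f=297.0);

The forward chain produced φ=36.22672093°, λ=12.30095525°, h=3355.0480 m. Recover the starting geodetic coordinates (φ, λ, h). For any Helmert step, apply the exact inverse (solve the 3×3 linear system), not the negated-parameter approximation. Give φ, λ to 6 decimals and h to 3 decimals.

start: φ=36.226721°, λ=12.300955°, h=3355.048 m
→ ECEF (a=6378388.000, f=1/297.0): X=5035778.3504, Y=1098065.1937, Z=3750557.0592
→ Helmert⁻¹: X=5035736.7533, Y=1097493.1077, Z=3750266.5914
→ Helmert⁻¹: X=5035526.9806, Y=1097227.4610, Z=3750470.5682
→ geod (Bowring, a=6378206.400): φ=36.22960700°, λ=12.29245100°, h=3194.5620 m

φ=36.229607°, λ=12.292451°, h=3194.562 m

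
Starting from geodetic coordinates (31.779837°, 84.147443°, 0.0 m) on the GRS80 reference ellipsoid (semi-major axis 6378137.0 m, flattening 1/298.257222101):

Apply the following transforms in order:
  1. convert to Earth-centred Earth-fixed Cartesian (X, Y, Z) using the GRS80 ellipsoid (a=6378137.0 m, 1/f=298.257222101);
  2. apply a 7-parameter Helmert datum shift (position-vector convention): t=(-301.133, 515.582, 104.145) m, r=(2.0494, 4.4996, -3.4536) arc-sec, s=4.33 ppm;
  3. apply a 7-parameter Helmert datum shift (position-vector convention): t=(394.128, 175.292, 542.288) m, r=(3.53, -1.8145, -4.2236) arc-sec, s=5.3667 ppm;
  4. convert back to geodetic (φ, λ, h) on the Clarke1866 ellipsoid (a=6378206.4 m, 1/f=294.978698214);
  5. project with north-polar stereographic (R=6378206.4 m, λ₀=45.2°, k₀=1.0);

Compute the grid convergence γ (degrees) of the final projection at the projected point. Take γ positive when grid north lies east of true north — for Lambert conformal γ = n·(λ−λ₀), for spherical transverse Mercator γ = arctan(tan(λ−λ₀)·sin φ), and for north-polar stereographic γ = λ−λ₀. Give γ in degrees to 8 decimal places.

start: φ=31.779837°, λ=84.147443°, h=0.000 m
→ ECEF (a=6378137.000, f=1/298.257222101): X=553380.3878, Y=5398667.6930, Z=3339703.4446
→ Helmert 7p (PV): X=553244.8989, Y=5399164.2030, Z=3339863.6188
→ Helmert 7p (PV): X=553723.1723, Y=5399299.9836, Z=3340521.0991
→ geod (Bowring, a=6378206.400): φ=31.78486962°, λ=84.14452392°, h=991.4902 m
→ into stereo (λ₀=45.2°): φ=31.78486962°, λ−λ₀=38.94452392°
convergence γ = 38.94452392°

38.94452392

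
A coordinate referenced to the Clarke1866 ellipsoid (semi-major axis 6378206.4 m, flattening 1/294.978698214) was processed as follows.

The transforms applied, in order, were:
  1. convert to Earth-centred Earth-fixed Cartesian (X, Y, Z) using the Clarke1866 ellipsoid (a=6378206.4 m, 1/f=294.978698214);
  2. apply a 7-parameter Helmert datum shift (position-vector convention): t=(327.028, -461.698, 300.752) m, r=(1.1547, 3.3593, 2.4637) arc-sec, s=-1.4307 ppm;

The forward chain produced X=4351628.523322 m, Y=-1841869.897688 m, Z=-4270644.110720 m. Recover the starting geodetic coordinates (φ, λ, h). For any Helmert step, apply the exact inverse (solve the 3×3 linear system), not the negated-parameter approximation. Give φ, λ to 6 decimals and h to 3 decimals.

φ=-42.303831°, λ=-22.938005°, h=663.864 m

start: X=4351628.5233, Y=-1841869.8977, Z=-4270644.1107 m
→ Helmert⁻¹: X=4351355.2822, Y=-1841486.7173, Z=-4270869.7966
→ geod (Bowring, a=6378206.400): φ=-42.30383100°, λ=-22.93800500°, h=663.8640 m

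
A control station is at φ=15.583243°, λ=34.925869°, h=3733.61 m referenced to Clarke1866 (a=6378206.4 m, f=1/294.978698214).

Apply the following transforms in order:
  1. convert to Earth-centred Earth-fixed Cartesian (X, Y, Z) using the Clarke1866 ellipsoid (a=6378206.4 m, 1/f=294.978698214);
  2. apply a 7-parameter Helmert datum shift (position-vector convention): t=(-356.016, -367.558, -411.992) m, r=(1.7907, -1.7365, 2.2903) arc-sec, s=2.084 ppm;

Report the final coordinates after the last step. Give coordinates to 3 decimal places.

start: φ=15.583243°, λ=34.925869°, h=3733.610 m
→ ECEF (a=6378206.400, f=1/294.978698214): X=5041400.6967, Y=3520314.8224, Z=1703250.5349
→ Helmert 7p (PV): X=5041001.7591, Y=3519995.7921, Z=1702915.0970

X=5041001.759 m, Y=3519995.792 m, Z=1702915.097 m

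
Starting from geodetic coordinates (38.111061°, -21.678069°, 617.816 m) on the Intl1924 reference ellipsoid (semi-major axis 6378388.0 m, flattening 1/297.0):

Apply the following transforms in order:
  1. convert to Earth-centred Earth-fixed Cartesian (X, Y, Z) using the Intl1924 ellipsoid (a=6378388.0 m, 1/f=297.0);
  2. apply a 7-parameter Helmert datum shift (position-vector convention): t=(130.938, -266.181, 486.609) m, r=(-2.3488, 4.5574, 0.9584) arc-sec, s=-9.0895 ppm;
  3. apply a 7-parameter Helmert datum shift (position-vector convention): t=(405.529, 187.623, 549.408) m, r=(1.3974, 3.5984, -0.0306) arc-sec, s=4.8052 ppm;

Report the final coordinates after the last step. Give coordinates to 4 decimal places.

start: φ=38.111061°, λ=-21.678069°, h=617.816 m
→ ECEF (a=6378388.000, f=1/297.0): X=4670105.0597, Y=-1856390.1833, Z=3915595.8276
→ Helmert 7p (PV): X=4670288.6883, Y=-1856573.2038, Z=3915964.8003
→ Helmert 7p (PV): X=4670784.7000, Y=-1856421.7248, Z=3916438.9712

X=4670784.7000 m, Y=-1856421.7248 m, Z=3916438.9712 m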